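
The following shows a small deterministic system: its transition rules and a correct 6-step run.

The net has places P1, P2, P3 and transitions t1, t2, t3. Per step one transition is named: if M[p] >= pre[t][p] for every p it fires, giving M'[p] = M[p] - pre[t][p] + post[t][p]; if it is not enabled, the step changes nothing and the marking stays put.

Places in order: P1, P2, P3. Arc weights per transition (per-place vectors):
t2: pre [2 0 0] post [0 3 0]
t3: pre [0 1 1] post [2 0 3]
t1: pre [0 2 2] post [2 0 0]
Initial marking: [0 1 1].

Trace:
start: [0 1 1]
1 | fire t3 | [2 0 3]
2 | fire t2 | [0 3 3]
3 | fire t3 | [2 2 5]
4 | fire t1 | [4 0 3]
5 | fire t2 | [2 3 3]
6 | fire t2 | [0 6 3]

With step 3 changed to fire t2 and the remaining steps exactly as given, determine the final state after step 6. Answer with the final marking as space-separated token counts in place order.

0 4 1

(re-executing from step 3 with the substitution; state before step 3: [0 3 3])
3 | fire t2 | [0 3 3]
4 | fire t1 | [2 1 1]
5 | fire t2 | [0 4 1]
6 | fire t2 | [0 4 1]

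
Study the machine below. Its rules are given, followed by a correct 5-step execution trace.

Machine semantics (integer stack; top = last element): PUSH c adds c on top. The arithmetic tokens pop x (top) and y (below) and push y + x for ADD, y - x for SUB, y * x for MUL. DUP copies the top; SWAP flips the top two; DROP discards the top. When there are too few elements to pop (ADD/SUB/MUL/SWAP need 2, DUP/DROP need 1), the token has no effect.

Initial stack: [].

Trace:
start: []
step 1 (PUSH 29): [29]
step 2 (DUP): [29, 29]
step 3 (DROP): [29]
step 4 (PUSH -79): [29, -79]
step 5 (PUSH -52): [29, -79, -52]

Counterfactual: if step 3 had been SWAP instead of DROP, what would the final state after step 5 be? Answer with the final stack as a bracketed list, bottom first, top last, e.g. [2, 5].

[29, 29, -79, -52]

(re-executing from step 3 with the substitution; state before step 3: [29, 29])
step 3 (SWAP): [29, 29]
step 4 (PUSH -79): [29, 29, -79]
step 5 (PUSH -52): [29, 29, -79, -52]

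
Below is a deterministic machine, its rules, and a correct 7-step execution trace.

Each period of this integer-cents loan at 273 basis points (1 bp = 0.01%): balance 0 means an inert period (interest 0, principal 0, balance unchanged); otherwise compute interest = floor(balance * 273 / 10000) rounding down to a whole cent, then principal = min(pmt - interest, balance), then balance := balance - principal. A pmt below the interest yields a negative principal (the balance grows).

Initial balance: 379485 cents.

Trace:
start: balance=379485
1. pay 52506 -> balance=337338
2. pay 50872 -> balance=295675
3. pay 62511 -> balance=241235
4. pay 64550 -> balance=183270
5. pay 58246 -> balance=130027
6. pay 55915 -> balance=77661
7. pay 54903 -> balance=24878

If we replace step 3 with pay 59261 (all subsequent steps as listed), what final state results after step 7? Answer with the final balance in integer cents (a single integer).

(re-executing from step 3 with the substitution; state before step 3: balance=295675)
3. pay 59261 -> balance=244485
4. pay 64550 -> balance=186609
5. pay 58246 -> balance=133457
6. pay 55915 -> balance=81185
7. pay 54903 -> balance=28498

28498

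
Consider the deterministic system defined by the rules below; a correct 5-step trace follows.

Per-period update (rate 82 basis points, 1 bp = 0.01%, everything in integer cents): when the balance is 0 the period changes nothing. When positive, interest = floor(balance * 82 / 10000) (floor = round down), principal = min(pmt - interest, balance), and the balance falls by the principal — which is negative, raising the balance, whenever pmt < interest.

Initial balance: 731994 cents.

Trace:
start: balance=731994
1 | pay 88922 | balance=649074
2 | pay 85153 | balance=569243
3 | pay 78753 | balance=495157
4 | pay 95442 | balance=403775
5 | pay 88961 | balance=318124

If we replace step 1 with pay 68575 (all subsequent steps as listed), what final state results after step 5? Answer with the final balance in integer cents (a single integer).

(re-executing from step 1 with the substitution; state before step 1: balance=731994)
1 | pay 68575 | balance=669421
2 | pay 85153 | balance=589757
3 | pay 78753 | balance=515840
4 | pay 95442 | balance=424627
5 | pay 88961 | balance=339147

339147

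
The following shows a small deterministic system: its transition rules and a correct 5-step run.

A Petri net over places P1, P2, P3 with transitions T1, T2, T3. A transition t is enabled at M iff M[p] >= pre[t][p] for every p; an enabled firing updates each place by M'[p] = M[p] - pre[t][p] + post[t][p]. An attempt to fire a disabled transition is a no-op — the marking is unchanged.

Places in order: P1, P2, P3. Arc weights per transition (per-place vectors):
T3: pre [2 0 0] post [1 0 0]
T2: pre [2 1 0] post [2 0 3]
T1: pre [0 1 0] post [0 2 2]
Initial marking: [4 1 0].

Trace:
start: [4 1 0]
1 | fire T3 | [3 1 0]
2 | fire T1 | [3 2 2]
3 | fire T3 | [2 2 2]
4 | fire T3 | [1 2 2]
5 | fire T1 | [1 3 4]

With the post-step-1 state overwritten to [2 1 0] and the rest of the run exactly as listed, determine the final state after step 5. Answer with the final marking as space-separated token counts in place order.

1 3 4

state after step 1 := [2 1 0]
2 | fire T1 | [2 2 2]
3 | fire T3 | [1 2 2]
4 | fire T3 | [1 2 2]
5 | fire T1 | [1 3 4]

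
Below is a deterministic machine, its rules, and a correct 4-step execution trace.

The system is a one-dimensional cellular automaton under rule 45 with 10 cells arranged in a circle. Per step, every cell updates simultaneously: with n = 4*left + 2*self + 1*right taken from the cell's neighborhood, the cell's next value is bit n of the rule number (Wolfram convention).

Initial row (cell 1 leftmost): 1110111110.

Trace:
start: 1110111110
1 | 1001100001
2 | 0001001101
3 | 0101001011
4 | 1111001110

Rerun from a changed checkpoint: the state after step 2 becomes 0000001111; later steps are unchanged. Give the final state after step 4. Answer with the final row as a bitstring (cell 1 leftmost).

0100011011

state after step 2 := 0000001111
3 | 0111101000
4 | 0100011011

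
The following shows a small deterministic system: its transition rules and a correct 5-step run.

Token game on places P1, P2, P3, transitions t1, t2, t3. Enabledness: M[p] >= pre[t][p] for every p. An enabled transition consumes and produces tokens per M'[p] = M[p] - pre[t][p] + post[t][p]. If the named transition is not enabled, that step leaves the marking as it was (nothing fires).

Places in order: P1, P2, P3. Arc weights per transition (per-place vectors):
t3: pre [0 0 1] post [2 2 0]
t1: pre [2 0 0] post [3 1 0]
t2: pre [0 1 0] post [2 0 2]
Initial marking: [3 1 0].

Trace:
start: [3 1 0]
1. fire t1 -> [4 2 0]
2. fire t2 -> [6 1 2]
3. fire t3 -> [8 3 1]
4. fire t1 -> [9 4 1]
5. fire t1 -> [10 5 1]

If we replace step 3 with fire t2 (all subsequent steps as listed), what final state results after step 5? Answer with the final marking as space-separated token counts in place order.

(re-executing from step 3 with the substitution; state before step 3: [6 1 2])
3. fire t2 -> [8 0 4]
4. fire t1 -> [9 1 4]
5. fire t1 -> [10 2 4]

10 2 4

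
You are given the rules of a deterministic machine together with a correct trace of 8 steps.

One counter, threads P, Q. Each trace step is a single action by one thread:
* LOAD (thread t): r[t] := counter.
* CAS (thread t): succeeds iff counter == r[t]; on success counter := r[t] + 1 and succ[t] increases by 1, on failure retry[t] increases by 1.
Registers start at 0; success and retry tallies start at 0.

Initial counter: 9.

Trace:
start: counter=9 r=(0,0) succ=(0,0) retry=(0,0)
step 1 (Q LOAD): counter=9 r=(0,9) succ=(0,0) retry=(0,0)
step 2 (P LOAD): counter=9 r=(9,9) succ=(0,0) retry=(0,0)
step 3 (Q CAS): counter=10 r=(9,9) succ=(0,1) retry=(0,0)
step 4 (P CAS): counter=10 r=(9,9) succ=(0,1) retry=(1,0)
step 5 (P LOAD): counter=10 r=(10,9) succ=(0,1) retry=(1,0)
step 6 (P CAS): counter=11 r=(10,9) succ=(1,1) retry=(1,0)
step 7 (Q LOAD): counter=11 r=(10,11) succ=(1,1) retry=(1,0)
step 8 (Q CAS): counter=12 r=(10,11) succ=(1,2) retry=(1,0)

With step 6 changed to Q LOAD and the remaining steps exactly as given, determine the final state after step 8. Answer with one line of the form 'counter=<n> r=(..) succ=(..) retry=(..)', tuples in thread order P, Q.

counter=11 r=(10,10) succ=(0,2) retry=(1,0)

(re-executing from step 6 with the substitution; state before step 6: counter=10 r=(10,9) succ=(0,1) retry=(1,0))
step 6 (Q LOAD): counter=10 r=(10,10) succ=(0,1) retry=(1,0)
step 7 (Q LOAD): counter=10 r=(10,10) succ=(0,1) retry=(1,0)
step 8 (Q CAS): counter=11 r=(10,10) succ=(0,2) retry=(1,0)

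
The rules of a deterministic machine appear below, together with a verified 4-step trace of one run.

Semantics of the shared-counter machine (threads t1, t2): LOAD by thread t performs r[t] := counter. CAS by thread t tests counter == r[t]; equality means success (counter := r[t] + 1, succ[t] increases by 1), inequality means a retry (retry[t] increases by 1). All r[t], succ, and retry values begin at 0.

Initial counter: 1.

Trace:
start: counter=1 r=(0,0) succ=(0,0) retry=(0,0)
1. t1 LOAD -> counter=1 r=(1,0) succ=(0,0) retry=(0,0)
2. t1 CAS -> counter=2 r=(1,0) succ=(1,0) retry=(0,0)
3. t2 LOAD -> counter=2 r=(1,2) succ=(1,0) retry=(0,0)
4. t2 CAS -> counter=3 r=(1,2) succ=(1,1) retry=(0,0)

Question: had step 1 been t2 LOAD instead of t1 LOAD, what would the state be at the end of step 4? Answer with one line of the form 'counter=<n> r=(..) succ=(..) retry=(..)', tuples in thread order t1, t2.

(re-executing from step 1 with the substitution; state before step 1: counter=1 r=(0,0) succ=(0,0) retry=(0,0))
1. t2 LOAD -> counter=1 r=(0,1) succ=(0,0) retry=(0,0)
2. t1 CAS -> counter=1 r=(0,1) succ=(0,0) retry=(1,0)
3. t2 LOAD -> counter=1 r=(0,1) succ=(0,0) retry=(1,0)
4. t2 CAS -> counter=2 r=(0,1) succ=(0,1) retry=(1,0)

counter=2 r=(0,1) succ=(0,1) retry=(1,0)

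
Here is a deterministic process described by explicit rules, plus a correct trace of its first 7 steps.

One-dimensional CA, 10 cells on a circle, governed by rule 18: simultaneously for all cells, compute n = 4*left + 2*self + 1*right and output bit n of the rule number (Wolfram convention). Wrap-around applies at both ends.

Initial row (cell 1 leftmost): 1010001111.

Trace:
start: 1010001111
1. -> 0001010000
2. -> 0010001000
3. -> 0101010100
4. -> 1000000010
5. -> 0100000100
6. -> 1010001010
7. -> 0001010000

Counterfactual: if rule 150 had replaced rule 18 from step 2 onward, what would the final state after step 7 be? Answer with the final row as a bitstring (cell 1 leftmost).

0001010000

(re-executing steps 2..7 under rule 150; state before step 2: 0001010000)
2. -> 0011011000
3. -> 0100000100
4. -> 1110001110
5. -> 0101010100
6. -> 1101010110
7. -> 0001010000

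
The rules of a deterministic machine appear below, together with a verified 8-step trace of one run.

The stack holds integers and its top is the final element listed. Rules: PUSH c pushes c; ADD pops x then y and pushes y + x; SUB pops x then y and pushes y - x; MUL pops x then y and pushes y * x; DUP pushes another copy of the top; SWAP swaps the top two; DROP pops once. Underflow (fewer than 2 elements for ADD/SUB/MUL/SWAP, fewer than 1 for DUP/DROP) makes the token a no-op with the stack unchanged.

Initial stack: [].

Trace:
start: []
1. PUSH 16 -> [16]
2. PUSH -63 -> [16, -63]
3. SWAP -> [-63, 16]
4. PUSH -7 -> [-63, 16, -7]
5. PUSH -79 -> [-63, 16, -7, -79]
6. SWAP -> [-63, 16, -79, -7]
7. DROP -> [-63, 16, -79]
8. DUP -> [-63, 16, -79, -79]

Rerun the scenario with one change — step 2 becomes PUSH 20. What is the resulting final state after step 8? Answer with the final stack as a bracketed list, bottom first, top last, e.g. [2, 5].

[20, 16, -79, -79]

(re-executing from step 2 with the substitution; state before step 2: [16])
2. PUSH 20 -> [16, 20]
3. SWAP -> [20, 16]
4. PUSH -7 -> [20, 16, -7]
5. PUSH -79 -> [20, 16, -7, -79]
6. SWAP -> [20, 16, -79, -7]
7. DROP -> [20, 16, -79]
8. DUP -> [20, 16, -79, -79]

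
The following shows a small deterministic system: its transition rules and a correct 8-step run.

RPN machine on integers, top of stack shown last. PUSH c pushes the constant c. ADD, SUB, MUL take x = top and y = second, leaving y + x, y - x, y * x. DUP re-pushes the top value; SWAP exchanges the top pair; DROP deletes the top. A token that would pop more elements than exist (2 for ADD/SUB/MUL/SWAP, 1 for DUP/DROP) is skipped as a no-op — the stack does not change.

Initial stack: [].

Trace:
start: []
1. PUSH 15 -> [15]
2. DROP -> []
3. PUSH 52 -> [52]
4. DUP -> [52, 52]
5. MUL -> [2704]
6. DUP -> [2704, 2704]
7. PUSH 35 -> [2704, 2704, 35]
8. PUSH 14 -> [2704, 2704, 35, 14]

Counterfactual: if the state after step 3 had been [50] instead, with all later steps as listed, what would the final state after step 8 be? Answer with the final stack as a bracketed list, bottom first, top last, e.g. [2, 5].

[2500, 2500, 35, 14]

state after step 3 := [50]
4. DUP -> [50, 50]
5. MUL -> [2500]
6. DUP -> [2500, 2500]
7. PUSH 35 -> [2500, 2500, 35]
8. PUSH 14 -> [2500, 2500, 35, 14]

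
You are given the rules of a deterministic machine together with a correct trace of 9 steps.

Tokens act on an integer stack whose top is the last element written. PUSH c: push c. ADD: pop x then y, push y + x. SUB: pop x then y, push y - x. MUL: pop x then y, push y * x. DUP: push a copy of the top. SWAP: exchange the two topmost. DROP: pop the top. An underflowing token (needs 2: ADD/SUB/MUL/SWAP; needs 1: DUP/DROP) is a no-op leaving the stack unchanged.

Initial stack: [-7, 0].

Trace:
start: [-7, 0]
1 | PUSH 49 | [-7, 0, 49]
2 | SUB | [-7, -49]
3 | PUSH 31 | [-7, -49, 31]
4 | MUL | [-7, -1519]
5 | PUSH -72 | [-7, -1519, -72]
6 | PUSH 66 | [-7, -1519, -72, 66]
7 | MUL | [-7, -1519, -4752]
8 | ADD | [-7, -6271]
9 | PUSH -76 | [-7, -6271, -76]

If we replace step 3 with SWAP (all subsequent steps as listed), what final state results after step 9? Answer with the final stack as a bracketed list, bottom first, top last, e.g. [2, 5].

[-4409, -76]

(re-executing from step 3 with the substitution; state before step 3: [-7, -49])
3 | SWAP | [-49, -7]
4 | MUL | [343]
5 | PUSH -72 | [343, -72]
6 | PUSH 66 | [343, -72, 66]
7 | MUL | [343, -4752]
8 | ADD | [-4409]
9 | PUSH -76 | [-4409, -76]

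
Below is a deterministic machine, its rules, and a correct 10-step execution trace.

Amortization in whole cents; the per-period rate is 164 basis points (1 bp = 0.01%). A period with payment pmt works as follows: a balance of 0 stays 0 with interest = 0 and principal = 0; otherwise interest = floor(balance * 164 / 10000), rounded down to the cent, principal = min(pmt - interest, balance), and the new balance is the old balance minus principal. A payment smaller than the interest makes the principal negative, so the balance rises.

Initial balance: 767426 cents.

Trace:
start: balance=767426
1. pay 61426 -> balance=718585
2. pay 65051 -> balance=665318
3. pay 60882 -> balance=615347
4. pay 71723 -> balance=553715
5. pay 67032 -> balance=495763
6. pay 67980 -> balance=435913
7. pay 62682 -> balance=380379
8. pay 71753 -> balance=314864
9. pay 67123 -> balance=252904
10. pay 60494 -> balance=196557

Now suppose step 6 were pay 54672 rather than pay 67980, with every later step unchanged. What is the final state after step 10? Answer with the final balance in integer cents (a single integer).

(re-executing from step 6 with the substitution; state before step 6: balance=495763)
6. pay 54672 -> balance=449221
7. pay 62682 -> balance=393906
8. pay 71753 -> balance=328613
9. pay 67123 -> balance=266879
10. pay 60494 -> balance=210761

210761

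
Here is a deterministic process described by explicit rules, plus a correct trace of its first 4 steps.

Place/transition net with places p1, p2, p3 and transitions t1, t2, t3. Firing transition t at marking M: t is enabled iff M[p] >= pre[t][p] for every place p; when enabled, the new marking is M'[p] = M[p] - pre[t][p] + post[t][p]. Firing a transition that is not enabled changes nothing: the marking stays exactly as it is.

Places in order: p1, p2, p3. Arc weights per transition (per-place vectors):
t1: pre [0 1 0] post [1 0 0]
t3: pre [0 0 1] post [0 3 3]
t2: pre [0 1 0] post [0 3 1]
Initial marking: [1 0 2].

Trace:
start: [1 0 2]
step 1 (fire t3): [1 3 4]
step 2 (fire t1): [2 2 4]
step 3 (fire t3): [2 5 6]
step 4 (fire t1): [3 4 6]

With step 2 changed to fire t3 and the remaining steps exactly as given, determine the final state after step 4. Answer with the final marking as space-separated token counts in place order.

2 8 8

(re-executing from step 2 with the substitution; state before step 2: [1 3 4])
step 2 (fire t3): [1 6 6]
step 3 (fire t3): [1 9 8]
step 4 (fire t1): [2 8 8]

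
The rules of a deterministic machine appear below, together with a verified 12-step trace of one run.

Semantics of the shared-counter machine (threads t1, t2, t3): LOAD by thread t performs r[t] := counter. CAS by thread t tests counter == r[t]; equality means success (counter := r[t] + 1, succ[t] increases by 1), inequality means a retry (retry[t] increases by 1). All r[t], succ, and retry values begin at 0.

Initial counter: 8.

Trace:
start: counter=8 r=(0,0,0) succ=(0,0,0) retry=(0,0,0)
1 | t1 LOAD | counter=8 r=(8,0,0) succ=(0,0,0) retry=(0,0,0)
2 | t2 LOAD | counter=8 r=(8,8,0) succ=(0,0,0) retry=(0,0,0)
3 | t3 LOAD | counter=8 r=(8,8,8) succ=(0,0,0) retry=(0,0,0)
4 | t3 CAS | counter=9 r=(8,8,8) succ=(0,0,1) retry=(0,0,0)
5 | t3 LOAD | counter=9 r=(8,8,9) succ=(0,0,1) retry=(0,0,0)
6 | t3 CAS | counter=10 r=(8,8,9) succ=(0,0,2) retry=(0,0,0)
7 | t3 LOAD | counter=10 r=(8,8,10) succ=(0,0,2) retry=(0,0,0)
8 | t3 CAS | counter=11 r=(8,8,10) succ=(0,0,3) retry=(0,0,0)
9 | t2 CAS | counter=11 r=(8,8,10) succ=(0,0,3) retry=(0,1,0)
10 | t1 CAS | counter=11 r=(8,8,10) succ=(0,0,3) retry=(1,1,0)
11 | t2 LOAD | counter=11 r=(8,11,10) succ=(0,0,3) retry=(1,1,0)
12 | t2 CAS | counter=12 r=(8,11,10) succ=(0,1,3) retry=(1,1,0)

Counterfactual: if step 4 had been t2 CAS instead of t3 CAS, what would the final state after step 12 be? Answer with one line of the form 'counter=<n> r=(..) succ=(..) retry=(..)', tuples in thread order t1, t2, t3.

counter=12 r=(8,11,10) succ=(0,2,2) retry=(1,1,0)

(re-executing from step 4 with the substitution; state before step 4: counter=8 r=(8,8,8) succ=(0,0,0) retry=(0,0,0))
4 | t2 CAS | counter=9 r=(8,8,8) succ=(0,1,0) retry=(0,0,0)
5 | t3 LOAD | counter=9 r=(8,8,9) succ=(0,1,0) retry=(0,0,0)
6 | t3 CAS | counter=10 r=(8,8,9) succ=(0,1,1) retry=(0,0,0)
7 | t3 LOAD | counter=10 r=(8,8,10) succ=(0,1,1) retry=(0,0,0)
8 | t3 CAS | counter=11 r=(8,8,10) succ=(0,1,2) retry=(0,0,0)
9 | t2 CAS | counter=11 r=(8,8,10) succ=(0,1,2) retry=(0,1,0)
10 | t1 CAS | counter=11 r=(8,8,10) succ=(0,1,2) retry=(1,1,0)
11 | t2 LOAD | counter=11 r=(8,11,10) succ=(0,1,2) retry=(1,1,0)
12 | t2 CAS | counter=12 r=(8,11,10) succ=(0,2,2) retry=(1,1,0)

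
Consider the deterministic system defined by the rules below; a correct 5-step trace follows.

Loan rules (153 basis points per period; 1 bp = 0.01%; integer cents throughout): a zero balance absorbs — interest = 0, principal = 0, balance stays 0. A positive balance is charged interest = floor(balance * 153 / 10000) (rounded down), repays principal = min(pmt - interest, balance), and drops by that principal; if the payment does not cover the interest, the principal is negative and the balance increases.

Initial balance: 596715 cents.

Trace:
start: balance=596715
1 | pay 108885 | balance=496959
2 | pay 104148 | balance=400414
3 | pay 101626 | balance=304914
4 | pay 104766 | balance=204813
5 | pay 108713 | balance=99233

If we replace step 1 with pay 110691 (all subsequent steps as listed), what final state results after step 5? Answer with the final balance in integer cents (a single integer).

97313

(re-executing from step 1 with the substitution; state before step 1: balance=596715)
1 | pay 110691 | balance=495153
2 | pay 104148 | balance=398580
3 | pay 101626 | balance=303052
4 | pay 104766 | balance=202922
5 | pay 108713 | balance=97313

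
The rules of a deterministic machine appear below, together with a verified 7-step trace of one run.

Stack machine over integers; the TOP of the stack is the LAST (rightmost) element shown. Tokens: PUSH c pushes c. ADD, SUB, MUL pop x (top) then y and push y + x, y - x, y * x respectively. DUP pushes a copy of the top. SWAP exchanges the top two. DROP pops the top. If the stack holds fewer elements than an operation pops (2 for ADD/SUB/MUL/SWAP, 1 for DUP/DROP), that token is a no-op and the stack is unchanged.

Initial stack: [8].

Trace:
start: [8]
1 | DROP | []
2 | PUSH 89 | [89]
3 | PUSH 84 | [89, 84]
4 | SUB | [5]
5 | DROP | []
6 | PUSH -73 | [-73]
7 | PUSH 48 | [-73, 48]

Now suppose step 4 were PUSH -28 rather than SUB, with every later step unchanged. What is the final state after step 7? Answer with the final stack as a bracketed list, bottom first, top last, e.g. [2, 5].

(re-executing from step 4 with the substitution; state before step 4: [89, 84])
4 | PUSH -28 | [89, 84, -28]
5 | DROP | [89, 84]
6 | PUSH -73 | [89, 84, -73]
7 | PUSH 48 | [89, 84, -73, 48]

[89, 84, -73, 48]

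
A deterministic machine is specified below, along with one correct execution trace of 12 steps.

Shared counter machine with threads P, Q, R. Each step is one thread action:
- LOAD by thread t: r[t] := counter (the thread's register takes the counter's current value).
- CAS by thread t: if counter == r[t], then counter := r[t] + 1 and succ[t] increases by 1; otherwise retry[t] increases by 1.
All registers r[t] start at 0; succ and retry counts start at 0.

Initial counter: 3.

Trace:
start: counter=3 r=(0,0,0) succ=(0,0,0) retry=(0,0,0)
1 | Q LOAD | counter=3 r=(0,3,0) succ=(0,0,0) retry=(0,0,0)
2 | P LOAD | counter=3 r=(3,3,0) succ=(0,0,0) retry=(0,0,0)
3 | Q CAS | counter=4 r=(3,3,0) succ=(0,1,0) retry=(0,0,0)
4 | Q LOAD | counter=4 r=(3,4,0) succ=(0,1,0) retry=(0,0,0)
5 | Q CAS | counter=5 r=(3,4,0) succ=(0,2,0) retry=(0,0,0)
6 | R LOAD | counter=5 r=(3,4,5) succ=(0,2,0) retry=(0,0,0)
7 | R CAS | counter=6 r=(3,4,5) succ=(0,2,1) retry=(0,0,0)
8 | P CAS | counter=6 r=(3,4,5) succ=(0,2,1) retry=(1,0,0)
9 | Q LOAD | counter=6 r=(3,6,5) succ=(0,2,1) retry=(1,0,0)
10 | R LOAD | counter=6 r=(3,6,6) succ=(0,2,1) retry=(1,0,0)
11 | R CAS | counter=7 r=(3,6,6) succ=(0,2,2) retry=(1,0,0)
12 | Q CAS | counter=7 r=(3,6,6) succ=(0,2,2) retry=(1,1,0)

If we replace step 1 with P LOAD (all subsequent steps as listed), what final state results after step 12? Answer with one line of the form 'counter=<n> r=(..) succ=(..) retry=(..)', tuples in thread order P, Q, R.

(re-executing from step 1 with the substitution; state before step 1: counter=3 r=(0,0,0) succ=(0,0,0) retry=(0,0,0))
1 | P LOAD | counter=3 r=(3,0,0) succ=(0,0,0) retry=(0,0,0)
2 | P LOAD | counter=3 r=(3,0,0) succ=(0,0,0) retry=(0,0,0)
3 | Q CAS | counter=3 r=(3,0,0) succ=(0,0,0) retry=(0,1,0)
4 | Q LOAD | counter=3 r=(3,3,0) succ=(0,0,0) retry=(0,1,0)
5 | Q CAS | counter=4 r=(3,3,0) succ=(0,1,0) retry=(0,1,0)
6 | R LOAD | counter=4 r=(3,3,4) succ=(0,1,0) retry=(0,1,0)
7 | R CAS | counter=5 r=(3,3,4) succ=(0,1,1) retry=(0,1,0)
8 | P CAS | counter=5 r=(3,3,4) succ=(0,1,1) retry=(1,1,0)
9 | Q LOAD | counter=5 r=(3,5,4) succ=(0,1,1) retry=(1,1,0)
10 | R LOAD | counter=5 r=(3,5,5) succ=(0,1,1) retry=(1,1,0)
11 | R CAS | counter=6 r=(3,5,5) succ=(0,1,2) retry=(1,1,0)
12 | Q CAS | counter=6 r=(3,5,5) succ=(0,1,2) retry=(1,2,0)

counter=6 r=(3,5,5) succ=(0,1,2) retry=(1,2,0)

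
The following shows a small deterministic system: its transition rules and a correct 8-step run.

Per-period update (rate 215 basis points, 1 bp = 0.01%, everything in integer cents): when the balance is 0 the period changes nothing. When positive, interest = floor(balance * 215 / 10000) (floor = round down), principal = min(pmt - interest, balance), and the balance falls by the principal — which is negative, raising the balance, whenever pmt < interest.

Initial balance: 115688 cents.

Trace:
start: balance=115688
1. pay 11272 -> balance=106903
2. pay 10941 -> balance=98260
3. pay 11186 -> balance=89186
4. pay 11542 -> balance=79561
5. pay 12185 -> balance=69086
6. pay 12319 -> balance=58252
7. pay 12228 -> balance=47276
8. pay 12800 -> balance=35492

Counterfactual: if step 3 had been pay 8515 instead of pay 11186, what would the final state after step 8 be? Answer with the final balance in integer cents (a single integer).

38462

(re-executing from step 3 with the substitution; state before step 3: balance=98260)
3. pay 8515 -> balance=91857
4. pay 11542 -> balance=82289
5. pay 12185 -> balance=71873
6. pay 12319 -> balance=61099
7. pay 12228 -> balance=50184
8. pay 12800 -> balance=38462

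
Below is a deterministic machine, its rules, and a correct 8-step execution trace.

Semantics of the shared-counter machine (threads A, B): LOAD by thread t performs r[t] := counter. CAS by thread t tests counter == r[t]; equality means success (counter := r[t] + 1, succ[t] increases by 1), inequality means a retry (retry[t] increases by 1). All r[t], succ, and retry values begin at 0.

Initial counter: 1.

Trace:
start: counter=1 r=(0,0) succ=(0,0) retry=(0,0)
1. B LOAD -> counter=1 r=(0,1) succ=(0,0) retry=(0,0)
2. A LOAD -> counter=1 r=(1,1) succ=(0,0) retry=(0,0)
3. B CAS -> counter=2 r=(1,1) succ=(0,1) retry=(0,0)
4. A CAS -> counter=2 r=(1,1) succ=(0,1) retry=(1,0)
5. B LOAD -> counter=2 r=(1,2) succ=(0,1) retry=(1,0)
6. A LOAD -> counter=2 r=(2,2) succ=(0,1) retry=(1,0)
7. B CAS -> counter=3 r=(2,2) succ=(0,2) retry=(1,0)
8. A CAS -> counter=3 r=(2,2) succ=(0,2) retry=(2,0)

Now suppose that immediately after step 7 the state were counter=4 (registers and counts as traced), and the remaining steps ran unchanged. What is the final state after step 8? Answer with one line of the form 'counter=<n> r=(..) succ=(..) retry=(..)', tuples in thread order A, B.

counter=4 r=(2,2) succ=(0,2) retry=(2,0)

state after step 7 := counter=4 r=(2,2) succ=(0,2) retry=(1,0)
8. A CAS -> counter=4 r=(2,2) succ=(0,2) retry=(2,0)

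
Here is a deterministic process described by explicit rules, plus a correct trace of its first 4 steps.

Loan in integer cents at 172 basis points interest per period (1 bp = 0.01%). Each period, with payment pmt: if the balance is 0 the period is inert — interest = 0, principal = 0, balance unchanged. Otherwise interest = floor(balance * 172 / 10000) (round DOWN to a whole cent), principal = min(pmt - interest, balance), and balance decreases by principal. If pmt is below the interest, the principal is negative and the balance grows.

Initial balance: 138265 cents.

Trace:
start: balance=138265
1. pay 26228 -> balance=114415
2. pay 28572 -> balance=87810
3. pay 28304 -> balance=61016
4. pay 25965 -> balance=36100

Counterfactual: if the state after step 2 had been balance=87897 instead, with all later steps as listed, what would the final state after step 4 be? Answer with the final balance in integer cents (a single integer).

36189

state after step 2 := balance=87897
3. pay 28304 -> balance=61104
4. pay 25965 -> balance=36189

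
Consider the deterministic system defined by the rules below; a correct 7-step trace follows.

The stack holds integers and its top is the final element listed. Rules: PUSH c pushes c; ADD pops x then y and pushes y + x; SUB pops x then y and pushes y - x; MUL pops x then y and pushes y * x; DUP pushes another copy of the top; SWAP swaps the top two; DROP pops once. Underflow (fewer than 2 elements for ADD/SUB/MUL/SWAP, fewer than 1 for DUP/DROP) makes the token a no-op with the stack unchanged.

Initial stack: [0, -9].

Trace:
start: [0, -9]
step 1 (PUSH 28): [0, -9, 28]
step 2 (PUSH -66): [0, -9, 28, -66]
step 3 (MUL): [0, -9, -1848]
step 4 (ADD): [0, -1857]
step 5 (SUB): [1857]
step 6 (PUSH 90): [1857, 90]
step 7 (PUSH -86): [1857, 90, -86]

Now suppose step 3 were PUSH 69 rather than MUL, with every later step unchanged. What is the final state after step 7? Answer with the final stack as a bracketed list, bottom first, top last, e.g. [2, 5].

(re-executing from step 3 with the substitution; state before step 3: [0, -9, 28, -66])
step 3 (PUSH 69): [0, -9, 28, -66, 69]
step 4 (ADD): [0, -9, 28, 3]
step 5 (SUB): [0, -9, 25]
step 6 (PUSH 90): [0, -9, 25, 90]
step 7 (PUSH -86): [0, -9, 25, 90, -86]

[0, -9, 25, 90, -86]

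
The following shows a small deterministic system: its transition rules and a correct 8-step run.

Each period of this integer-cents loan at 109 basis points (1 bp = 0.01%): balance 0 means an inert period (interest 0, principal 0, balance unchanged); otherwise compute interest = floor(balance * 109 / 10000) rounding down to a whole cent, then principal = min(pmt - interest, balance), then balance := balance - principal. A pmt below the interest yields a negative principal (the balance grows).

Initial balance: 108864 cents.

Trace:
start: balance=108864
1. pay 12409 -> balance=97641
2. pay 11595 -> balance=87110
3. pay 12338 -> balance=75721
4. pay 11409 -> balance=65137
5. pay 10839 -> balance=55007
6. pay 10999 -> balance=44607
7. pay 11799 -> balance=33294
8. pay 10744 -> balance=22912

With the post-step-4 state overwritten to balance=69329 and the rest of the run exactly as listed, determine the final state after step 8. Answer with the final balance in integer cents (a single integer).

27290

state after step 4 := balance=69329
5. pay 10839 -> balance=59245
6. pay 10999 -> balance=48891
7. pay 11799 -> balance=37624
8. pay 10744 -> balance=27290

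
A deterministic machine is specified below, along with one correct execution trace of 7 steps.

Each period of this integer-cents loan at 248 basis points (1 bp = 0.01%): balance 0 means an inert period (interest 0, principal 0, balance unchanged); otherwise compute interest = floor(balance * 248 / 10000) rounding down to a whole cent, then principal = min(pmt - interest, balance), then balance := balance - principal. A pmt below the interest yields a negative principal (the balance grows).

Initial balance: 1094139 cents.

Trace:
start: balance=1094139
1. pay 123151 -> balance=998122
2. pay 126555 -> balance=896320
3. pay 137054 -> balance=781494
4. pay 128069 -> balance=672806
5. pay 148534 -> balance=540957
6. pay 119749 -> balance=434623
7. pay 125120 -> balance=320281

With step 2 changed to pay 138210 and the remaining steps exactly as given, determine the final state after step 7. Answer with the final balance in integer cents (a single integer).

307107

(re-executing from step 2 with the substitution; state before step 2: balance=998122)
2. pay 138210 -> balance=884665
3. pay 137054 -> balance=769550
4. pay 128069 -> balance=660565
5. pay 148534 -> balance=528413
6. pay 119749 -> balance=421768
7. pay 125120 -> balance=307107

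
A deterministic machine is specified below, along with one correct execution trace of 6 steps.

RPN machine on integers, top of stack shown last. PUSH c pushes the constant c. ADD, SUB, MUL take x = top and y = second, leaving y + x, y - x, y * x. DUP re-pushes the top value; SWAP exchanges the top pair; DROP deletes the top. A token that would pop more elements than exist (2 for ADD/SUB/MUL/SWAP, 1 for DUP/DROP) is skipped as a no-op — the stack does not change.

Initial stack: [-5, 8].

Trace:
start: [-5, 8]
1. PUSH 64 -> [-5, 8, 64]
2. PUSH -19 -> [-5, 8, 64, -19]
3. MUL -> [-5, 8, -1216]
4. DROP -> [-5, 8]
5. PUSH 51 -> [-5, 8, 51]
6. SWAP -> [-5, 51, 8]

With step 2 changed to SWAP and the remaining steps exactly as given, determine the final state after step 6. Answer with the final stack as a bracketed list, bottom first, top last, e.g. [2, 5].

(re-executing from step 2 with the substitution; state before step 2: [-5, 8, 64])
2. SWAP -> [-5, 64, 8]
3. MUL -> [-5, 512]
4. DROP -> [-5]
5. PUSH 51 -> [-5, 51]
6. SWAP -> [51, -5]

[51, -5]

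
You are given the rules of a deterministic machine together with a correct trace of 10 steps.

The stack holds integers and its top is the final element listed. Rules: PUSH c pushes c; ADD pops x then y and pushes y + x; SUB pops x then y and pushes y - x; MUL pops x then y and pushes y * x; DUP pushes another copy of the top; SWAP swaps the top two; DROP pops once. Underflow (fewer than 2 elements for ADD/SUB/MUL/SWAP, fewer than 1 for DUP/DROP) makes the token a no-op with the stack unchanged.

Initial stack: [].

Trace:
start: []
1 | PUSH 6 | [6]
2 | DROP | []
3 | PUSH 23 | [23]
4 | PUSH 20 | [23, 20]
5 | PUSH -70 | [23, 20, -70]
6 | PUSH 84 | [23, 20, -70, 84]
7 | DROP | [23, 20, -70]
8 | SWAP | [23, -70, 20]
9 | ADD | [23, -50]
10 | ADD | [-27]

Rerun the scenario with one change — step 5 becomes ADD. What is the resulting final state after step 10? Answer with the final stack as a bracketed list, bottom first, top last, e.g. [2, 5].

[43]

(re-executing from step 5 with the substitution; state before step 5: [23, 20])
5 | ADD | [43]
6 | PUSH 84 | [43, 84]
7 | DROP | [43]
8 | SWAP | [43]
9 | ADD | [43]
10 | ADD | [43]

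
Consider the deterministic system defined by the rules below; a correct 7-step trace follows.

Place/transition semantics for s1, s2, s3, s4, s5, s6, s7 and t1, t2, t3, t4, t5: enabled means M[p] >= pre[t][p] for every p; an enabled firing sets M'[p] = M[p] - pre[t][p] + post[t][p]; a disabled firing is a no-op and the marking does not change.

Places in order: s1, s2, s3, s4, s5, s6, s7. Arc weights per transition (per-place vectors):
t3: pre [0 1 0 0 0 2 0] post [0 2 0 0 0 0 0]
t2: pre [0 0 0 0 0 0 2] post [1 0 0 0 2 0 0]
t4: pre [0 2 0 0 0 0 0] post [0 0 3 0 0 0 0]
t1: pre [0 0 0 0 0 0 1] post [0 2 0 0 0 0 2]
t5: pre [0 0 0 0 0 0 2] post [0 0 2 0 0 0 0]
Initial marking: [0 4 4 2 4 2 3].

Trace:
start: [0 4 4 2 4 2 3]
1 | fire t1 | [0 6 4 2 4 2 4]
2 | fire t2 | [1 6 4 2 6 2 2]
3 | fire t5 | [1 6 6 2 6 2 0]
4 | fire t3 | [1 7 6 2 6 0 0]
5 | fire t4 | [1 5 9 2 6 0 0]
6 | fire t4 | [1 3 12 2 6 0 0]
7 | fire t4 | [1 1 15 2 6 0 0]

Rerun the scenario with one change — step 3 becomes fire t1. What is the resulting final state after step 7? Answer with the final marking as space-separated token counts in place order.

(re-executing from step 3 with the substitution; state before step 3: [1 6 4 2 6 2 2])
3 | fire t1 | [1 8 4 2 6 2 3]
4 | fire t3 | [1 9 4 2 6 0 3]
5 | fire t4 | [1 7 7 2 6 0 3]
6 | fire t4 | [1 5 10 2 6 0 3]
7 | fire t4 | [1 3 13 2 6 0 3]

1 3 13 2 6 0 3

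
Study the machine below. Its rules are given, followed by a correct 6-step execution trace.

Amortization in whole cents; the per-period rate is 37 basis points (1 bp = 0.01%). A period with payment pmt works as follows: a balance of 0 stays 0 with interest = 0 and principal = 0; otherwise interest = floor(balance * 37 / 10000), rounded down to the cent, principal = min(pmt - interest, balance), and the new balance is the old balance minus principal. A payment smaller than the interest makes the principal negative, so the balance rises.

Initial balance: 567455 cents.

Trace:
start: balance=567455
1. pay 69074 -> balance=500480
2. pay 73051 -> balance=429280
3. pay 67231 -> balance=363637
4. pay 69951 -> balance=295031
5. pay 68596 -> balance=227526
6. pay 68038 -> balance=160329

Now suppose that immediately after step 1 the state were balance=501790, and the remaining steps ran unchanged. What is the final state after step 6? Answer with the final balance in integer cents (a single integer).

state after step 1 := balance=501790
2. pay 73051 -> balance=430595
3. pay 67231 -> balance=364957
4. pay 69951 -> balance=296356
5. pay 68596 -> balance=228856
6. pay 68038 -> balance=161664

161664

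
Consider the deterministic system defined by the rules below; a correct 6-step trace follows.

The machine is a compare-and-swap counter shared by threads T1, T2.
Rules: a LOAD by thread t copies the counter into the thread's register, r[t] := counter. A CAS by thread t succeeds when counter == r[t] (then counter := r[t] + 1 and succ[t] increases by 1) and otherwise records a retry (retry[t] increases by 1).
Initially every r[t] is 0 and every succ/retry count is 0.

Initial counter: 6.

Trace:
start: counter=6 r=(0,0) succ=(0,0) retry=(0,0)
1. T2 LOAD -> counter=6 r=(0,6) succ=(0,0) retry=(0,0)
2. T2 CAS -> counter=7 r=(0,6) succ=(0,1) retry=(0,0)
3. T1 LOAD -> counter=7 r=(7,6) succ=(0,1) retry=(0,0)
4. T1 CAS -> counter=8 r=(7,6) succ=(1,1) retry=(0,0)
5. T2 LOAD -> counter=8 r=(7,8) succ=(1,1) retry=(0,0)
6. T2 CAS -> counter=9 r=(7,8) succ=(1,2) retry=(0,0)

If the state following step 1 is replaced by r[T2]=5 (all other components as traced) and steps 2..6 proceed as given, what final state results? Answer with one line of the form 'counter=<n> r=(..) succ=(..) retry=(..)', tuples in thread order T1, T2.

counter=8 r=(6,7) succ=(1,1) retry=(0,1)

state after step 1 := counter=6 r=(0,5) succ=(0,0) retry=(0,0)
2. T2 CAS -> counter=6 r=(0,5) succ=(0,0) retry=(0,1)
3. T1 LOAD -> counter=6 r=(6,5) succ=(0,0) retry=(0,1)
4. T1 CAS -> counter=7 r=(6,5) succ=(1,0) retry=(0,1)
5. T2 LOAD -> counter=7 r=(6,7) succ=(1,0) retry=(0,1)
6. T2 CAS -> counter=8 r=(6,7) succ=(1,1) retry=(0,1)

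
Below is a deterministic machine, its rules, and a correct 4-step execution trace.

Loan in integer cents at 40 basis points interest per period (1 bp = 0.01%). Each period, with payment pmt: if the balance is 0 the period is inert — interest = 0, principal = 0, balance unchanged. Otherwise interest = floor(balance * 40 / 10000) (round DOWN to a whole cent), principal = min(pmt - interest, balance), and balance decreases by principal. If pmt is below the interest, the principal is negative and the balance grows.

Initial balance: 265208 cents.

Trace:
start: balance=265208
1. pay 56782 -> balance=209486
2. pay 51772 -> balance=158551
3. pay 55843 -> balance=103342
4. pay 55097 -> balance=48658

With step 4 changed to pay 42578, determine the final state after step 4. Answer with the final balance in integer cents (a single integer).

61177

(re-executing from step 4 with the substitution; state before step 4: balance=103342)
4. pay 42578 -> balance=61177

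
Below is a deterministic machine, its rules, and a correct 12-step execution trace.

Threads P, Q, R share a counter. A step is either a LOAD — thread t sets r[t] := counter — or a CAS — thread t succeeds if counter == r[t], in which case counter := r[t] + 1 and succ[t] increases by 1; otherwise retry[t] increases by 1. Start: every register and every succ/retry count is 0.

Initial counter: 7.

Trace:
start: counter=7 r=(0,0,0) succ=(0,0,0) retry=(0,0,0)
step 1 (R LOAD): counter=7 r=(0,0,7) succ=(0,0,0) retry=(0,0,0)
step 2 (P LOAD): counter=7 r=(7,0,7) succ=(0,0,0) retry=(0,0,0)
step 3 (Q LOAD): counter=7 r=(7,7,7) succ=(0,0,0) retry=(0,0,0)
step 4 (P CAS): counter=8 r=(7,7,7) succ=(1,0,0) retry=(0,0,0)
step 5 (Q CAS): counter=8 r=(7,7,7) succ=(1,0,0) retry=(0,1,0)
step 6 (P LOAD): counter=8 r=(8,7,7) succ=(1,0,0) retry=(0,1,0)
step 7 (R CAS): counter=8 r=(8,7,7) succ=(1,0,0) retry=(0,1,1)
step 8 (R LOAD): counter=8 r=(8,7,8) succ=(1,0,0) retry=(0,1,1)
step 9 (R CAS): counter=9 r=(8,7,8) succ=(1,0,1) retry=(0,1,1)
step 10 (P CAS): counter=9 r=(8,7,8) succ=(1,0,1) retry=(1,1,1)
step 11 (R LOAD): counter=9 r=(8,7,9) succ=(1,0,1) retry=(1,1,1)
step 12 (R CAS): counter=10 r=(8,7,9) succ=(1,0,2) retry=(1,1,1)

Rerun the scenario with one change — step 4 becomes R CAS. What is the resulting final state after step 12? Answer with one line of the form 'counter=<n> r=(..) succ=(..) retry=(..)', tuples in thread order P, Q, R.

counter=10 r=(8,7,9) succ=(0,0,3) retry=(1,1,1)

(re-executing from step 4 with the substitution; state before step 4: counter=7 r=(7,7,7) succ=(0,0,0) retry=(0,0,0))
step 4 (R CAS): counter=8 r=(7,7,7) succ=(0,0,1) retry=(0,0,0)
step 5 (Q CAS): counter=8 r=(7,7,7) succ=(0,0,1) retry=(0,1,0)
step 6 (P LOAD): counter=8 r=(8,7,7) succ=(0,0,1) retry=(0,1,0)
step 7 (R CAS): counter=8 r=(8,7,7) succ=(0,0,1) retry=(0,1,1)
step 8 (R LOAD): counter=8 r=(8,7,8) succ=(0,0,1) retry=(0,1,1)
step 9 (R CAS): counter=9 r=(8,7,8) succ=(0,0,2) retry=(0,1,1)
step 10 (P CAS): counter=9 r=(8,7,8) succ=(0,0,2) retry=(1,1,1)
step 11 (R LOAD): counter=9 r=(8,7,9) succ=(0,0,2) retry=(1,1,1)
step 12 (R CAS): counter=10 r=(8,7,9) succ=(0,0,3) retry=(1,1,1)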